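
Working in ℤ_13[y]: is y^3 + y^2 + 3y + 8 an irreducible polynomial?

Write h(y) = y^3 + y^2 + 3y + 8.
Check each element of ℤ_13 for a root: h(0)=8, h(1)=0, h(2)=0, h(3)=1, h(4)=9, h(5)=4, h(6)=5, h(7)=5, h(8)=10, h(9)=0, h(10)=7, h(11)=11, h(12)=5.
h(1) = 0, so (y − 1) divides h(y); h is reducible.

No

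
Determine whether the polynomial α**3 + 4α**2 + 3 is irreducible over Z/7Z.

Write P(α) = α**3 + 4α**2 + 3.
Check for roots in Z/7Z: P(0) = 3; P(1) = 1; P(2) = 6; P(3) = 3; P(4) = 5; P(5) = 4; P(6) = 6.
No roots. A degree-3 polynomial over a field with no linear factor is irreducible.

Yes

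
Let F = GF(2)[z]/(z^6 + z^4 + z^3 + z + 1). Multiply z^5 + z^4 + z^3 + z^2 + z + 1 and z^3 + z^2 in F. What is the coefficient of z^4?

1

Multiply in GF(2)[z]: (z^5 + z^4 + z^3 + z^2 + z + 1)·(z^3 + z^2) = z^8 + z^2.
Reduce using z^6 ≡ z^4 + z^3 + z + 1 (mod z^6 + z^4 + z^3 + z + 1).
Reduced: z^5 + z^4 + z + 1.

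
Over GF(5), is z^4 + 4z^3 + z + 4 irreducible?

No

Write f(z) = z^4 + 4z^3 + z + 4.
Check for roots in GF(5): f(0) = 4; f(1) = 0 → root; f(2) = 4; f(3) = 1; f(4) = 0 → root.
f(1) = 0, so (z − 1) divides f(z); f is reducible.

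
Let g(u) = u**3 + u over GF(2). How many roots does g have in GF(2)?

Evaluate at each of the 2 elements of GF(2):
g(0) = 0 → root; g(1) = 0 → root.
Roots: {0, 1}.

2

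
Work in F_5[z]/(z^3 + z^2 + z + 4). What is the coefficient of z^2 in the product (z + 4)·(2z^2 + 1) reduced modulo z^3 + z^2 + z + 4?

Multiply in F_5[z]: (z + 4)·(2z^2 + 1) = 2z^3 + 3z^2 + z + 4.
Reduce using z^3 ≡ 4z^2 + 4z + 1 (mod z^3 + z^2 + z + 4).
Reduced: z^2 + 4z + 1.

1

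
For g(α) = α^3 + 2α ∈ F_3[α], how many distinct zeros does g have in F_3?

3

Evaluate at each of the 3 elements of F_3:
g(0) = 0 → root; g(1) = 0 → root; g(2) = 0 → root.
Roots: {0, 1, 2}.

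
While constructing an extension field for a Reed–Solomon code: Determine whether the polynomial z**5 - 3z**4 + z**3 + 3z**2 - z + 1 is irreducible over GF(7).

No

Write P(z) = z**5 - 3z**4 + z**3 + 3z**2 - z + 1.
Check for roots in GF(7): P(0) = 1; P(1) = 2; P(2) = 3; P(3) = 3; P(4) = 1; P(5) = 4; P(6) = 0 → root.
P(6) = 0, so (z − 6) divides P(z); P is reducible.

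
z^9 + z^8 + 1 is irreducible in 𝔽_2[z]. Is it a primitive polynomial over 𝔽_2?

Write f(z) = z^9 + z^8 + 1.
|GF(2^9)^×| = 2^9 − 1 = 511. Prime factorization: 511 = 7·73.
f is primitive ⇔ z has order 511 in GF(2)[z]/(f), i.e. z^(511/q) ≠ 1 for each prime q | 511.
z^(73) mod f = 1
z^(7) mod f = z^7.
Since z^(73) = 1, the order of z divides 73 < 511; not primitive.

No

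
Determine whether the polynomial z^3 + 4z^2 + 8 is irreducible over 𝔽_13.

No

Write f(z) = z^3 + 4z^2 + 8.
Check each element of 𝔽_13 for a root: f(0)=8, f(1)=0, f(2)=6, f(3)=6, f(4)=6, f(5)=12, f(6)=4, f(7)=1, f(8)=9, f(9)=8, f(10)=4, f(11)=3, f(12)=11.
f(1) = 0, so (z − 1) divides f(z); f is reducible.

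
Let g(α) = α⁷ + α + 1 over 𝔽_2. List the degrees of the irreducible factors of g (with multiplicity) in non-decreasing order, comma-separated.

7

Roots in 𝔽_2: g(0) = 1; g(1) = 1.
Complete factorization: g(α) = (α⁷ + α + 1).
Factor degrees with multiplicity: 7 = 7.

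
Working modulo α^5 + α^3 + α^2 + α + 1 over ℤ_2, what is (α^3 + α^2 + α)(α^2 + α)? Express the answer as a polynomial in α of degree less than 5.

α^3 + α + 1

Multiply in ℤ_2[α]: (α^3 + α^2 + α)·(α^2 + α) = α^5 + α^2.
Reduce using α^5 ≡ α^3 + α^2 + α + 1 (mod α^5 + α^3 + α^2 + α + 1).
Reduced: α^3 + α + 1.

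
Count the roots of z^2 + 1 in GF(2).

1

Write f(z) = z^2 + 1.
Evaluate at each of the 2 elements of GF(2):
f(0) = 1; f(1) = 0 → root.
Roots: {1}.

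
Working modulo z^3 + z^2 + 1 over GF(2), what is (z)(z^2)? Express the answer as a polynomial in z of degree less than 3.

z^2 + 1

Multiply in GF(2)[z]: (z)·(z^2) = z^3.
Reduce using z^3 ≡ z^2 + 1 (mod z^3 + z^2 + 1).
Reduced: z^2 + 1.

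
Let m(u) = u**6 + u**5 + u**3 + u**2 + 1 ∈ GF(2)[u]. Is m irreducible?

Check for roots in GF(2): m(0) = 1; m(1) = 1.
No roots, so no linear factors.
Monic irreducibles of degree 2 over GF(2): u**2 + u + 1.
None of them divide m (all give nonzero remainder).
Monic irreducibles of degree 3 over GF(2): u**3 + u + 1, u**3 + u**2 + 1.
None of them divide m (all give nonzero remainder).
No irreducible factor of degree ≤ 3 exists, so m is irreducible over GF(2).

Yes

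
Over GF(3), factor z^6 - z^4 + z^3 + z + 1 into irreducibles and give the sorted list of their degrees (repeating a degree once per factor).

1, 1, 1, 3

Write g(z) = z^6 - z^4 + z^3 + z + 1.
Roots in GF(3): g(0) = 1; g(1) = 0 → root; g(2) = 2.
Linear factors from roots: (z - 1).
Complete factorization: g(z) = (z - 1)^3·(z^3 - z - 1).
Factor degrees with multiplicity: 1 + 1 + 1 + 3 = 6.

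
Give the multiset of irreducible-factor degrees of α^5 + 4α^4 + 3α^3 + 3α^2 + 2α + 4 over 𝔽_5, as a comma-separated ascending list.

Write f(α) = α^5 + 4α^4 + 3α^3 + 3α^2 + 2α + 4.
Roots in 𝔽_5: f(0) = 4; f(1) = 2; f(2) = 0 → root; f(3) = 0 → root; f(4) = 0 → root.
Linear factors from roots: (α + 3), (α + 2), (α + 1).
Complete factorization: f(α) = (α + 1)·(α + 2)·(α + 3)·(α^2 + 3α + 4).
Factor degrees with multiplicity: 1 + 1 + 1 + 2 = 5.

1, 1, 1, 2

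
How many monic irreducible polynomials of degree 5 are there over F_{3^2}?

11808

x^(9^5) − x is the product of all monic irreducibles of degree dividing 5; Möbius inversion gives N = (1/5) Σ μ(5/d)·9^d.
Divisors of 5: 1, 5; μ(5/d) for each: -1, 1.
Σ = − 9^1 + 9^5 = 59040.
N = 59040/5 = 11808.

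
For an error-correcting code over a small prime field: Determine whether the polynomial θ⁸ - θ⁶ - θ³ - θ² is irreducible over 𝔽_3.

Write m(θ) = θ⁸ - θ⁶ - θ³ - θ².
Check for roots in 𝔽_3: m(0) = 0 → root; m(1) = 1; m(2) = 0 → root.
m(0) = 0, so (θ) divides m(θ); m is reducible.

No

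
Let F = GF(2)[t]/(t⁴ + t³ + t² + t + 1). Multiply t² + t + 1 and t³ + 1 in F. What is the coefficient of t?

0

Multiply in GF(2)[t]: (t² + t + 1)·(t³ + 1) = t⁵ + t⁴ + t³ + t² + t + 1.
Reduce using t⁴ ≡ t³ + t² + t + 1 (mod t⁴ + t³ + t² + t + 1).
Reduced: 1.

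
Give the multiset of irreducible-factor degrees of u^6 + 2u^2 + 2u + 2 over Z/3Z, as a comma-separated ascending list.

Write h(u) = u^6 + 2u^2 + 2u + 2.
Roots in Z/3Z: h(0) = 2; h(1) = 1; h(2) = 0 → root.
Linear factors from roots: (u + 1).
Complete factorization: h(u) = (u + 1)·(u^2 + 2u + 2)·(u^3 + 2u + 1).
Factor degrees with multiplicity: 1 + 2 + 3 = 6.

1, 2, 3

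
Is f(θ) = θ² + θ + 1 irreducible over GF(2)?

Yes

Check for roots in GF(2): f(0) = 1; f(1) = 1.
No roots. A degree-2 polynomial over a field with no linear factor is irreducible.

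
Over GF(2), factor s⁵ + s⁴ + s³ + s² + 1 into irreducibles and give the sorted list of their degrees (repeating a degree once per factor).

Write h(s) = s⁵ + s⁴ + s³ + s² + 1.
Roots in GF(2): h(0) = 1; h(1) = 1.
Complete factorization: h(s) = (s⁵ + s⁴ + s³ + s² + 1).
Factor degrees with multiplicity: 5 = 5.

5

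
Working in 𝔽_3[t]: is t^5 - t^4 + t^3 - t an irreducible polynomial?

No

Write g(t) = t^5 - t^4 + t^3 - t.
Check for roots in 𝔽_3: g(0) = 0 → root; g(1) = 0 → root; g(2) = 1.
g(0) = 0, so (t) divides g(t); g is reducible.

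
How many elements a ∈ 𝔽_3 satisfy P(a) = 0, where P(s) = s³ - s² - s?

1

Evaluate at each of the 3 elements of 𝔽_3:
P(0) = 0 → root; P(1) = 2; P(2) = 2.
Roots: {0}.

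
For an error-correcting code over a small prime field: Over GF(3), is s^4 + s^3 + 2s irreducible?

Write h(s) = s^4 + s^3 + 2s.
Check for roots in GF(3): h(0) = 0 → root; h(1) = 1; h(2) = 1.
h(0) = 0, so (s) divides h(s); h is reducible.

No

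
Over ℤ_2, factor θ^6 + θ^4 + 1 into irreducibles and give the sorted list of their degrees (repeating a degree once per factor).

Write f(θ) = θ^6 + θ^4 + 1.
Roots in ℤ_2: f(0) = 1; f(1) = 1.
Complete factorization: f(θ) = (θ^3 + θ^2 + 1)^2.
Factor degrees with multiplicity: 3 + 3 = 6.

3, 3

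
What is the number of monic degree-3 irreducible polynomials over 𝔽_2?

2

x^(2^3) − x is the product of all monic irreducibles of degree dividing 3; Möbius inversion gives N = (1/3) Σ μ(3/d)·2^d.
Divisors of 3: 1, 3; μ(3/d) for each: -1, 1.
Σ = − 2^1 + 2^3 = 6.
N = 6/3 = 2.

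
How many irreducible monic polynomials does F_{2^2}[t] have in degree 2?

x^(4^2) − x is the product of all monic irreducibles of degree dividing 2; Möbius inversion gives N = (1/2) Σ μ(2/d)·4^d.
Divisors of 2: 1, 2; μ(2/d) for each: -1, 1.
Σ = − 4^1 + 4^2 = 12.
N = 12/2 = 6.

6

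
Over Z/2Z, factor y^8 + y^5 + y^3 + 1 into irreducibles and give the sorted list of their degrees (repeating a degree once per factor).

1, 1, 2, 4

Write f(y) = y^8 + y^5 + y^3 + 1.
Roots in Z/2Z: f(0) = 1; f(1) = 0 → root.
Linear factors from roots: (y + 1).
Complete factorization: f(y) = (y + 1)^2·(y^2 + y + 1)·(y^4 + y^3 + y^2 + y + 1).
Factor degrees with multiplicity: 1 + 1 + 2 + 4 = 8.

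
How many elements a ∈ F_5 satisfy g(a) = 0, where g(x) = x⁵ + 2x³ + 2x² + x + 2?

Evaluate at each of the 5 elements of F_5:
g(0) = 2; g(1) = 3; g(2) = 0 → root; g(3) = 0 → root; g(4) = 0 → root.
Roots: {2, 3, 4}.

3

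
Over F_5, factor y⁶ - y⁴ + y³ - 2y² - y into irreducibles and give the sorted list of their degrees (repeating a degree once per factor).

1, 2, 3

Write h(y) = y⁶ - y⁴ + y³ - 2y² - y.
Roots in F_5: h(0) = 0 → root; h(1) = 3; h(2) = 1; h(3) = 4; h(4) = 3.
Linear factors from roots: (y).
Complete factorization: h(y) = (y)·(y² + 2y - 1)·(y³ - 2y² - y + 1).
Factor degrees with multiplicity: 1 + 2 + 3 = 6.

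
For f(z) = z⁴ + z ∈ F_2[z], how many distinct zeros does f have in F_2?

Evaluate at each of the 2 elements of F_2:
f(0) = 0 → root; f(1) = 0 → root.
Roots: {0, 1}.

2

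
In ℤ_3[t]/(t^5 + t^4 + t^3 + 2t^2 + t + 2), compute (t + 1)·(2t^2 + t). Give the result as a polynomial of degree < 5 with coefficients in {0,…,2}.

Multiply in ℤ_3[t]: (t + 1)·(2t^2 + t) = 2t^3 + t.
Reduced: 2t^3 + t.

2t^3 + t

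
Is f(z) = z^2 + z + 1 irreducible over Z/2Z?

Yes

Check for roots in Z/2Z: f(0) = 1; f(1) = 1.
No roots. A degree-2 polynomial over a field with no linear factor is irreducible.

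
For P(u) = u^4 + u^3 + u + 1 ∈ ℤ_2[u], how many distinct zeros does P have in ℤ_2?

Evaluate at each of the 2 elements of ℤ_2:
P(0) = 1; P(1) = 0 → root.
Roots: {1}.

1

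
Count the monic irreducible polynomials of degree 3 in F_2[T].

x^(2^3) − x is the product of all monic irreducibles of degree dividing 3; Möbius inversion gives N = (1/3) Σ μ(3/d)·2^d.
Divisors of 3: 1, 3; μ(3/d) for each: -1, 1.
Σ = − 2^1 + 2^3 = 6.
N = 6/3 = 2.

2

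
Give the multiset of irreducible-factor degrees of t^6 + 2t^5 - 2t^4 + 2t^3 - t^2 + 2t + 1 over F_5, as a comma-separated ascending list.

1, 1, 4

Write f(t) = t^6 + 2t^5 - 2t^4 + 2t^3 - t^2 + 2t + 1.
Roots in F_5: f(0) = 1; f(1) = 0 → root; f(2) = 3; f(3) = 0 → root; f(4) = 3.
Linear factors from roots: (t - 1), (t + 2).
Complete factorization: f(t) = (t + 2)·(t - 1)·(t^4 + t^3 - t^2 + 2).
Factor degrees with multiplicity: 1 + 1 + 4 = 6.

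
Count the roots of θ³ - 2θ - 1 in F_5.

2

Write h(θ) = θ³ - 2θ - 1.
Evaluate at each of the 5 elements of F_5:
h(0) = 4; h(1) = 3; h(2) = 3; h(3) = 0 → root; h(4) = 0 → root.
Roots: {3, 4}.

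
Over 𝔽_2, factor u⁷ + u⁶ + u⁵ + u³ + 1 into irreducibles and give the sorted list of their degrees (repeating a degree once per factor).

2, 2, 3

Write g(u) = u⁷ + u⁶ + u⁵ + u³ + 1.
Roots in 𝔽_2: g(0) = 1; g(1) = 1.
Complete factorization: g(u) = (u² + u + 1)^2·(u³ + u² + 1).
Factor degrees with multiplicity: 2 + 2 + 3 = 7.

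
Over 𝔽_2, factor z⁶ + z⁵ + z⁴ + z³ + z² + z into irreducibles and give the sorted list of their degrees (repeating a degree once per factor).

1, 1, 2, 2

Write f(z) = z⁶ + z⁵ + z⁴ + z³ + z² + z.
Roots in 𝔽_2: f(0) = 0 → root; f(1) = 0 → root.
Linear factors from roots: (z), (z + 1).
Complete factorization: f(z) = (z)·(z + 1)·(z² + z + 1)^2.
Factor degrees with multiplicity: 1 + 1 + 2 + 2 = 6.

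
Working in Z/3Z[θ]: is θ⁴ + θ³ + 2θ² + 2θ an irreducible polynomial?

Write P(θ) = θ⁴ + θ³ + 2θ² + 2θ.
Check for roots in Z/3Z: P(0) = 0 → root; P(1) = 0 → root; P(2) = 0 → root.
P(0) = 0, so (θ) divides P(θ); P is reducible.

No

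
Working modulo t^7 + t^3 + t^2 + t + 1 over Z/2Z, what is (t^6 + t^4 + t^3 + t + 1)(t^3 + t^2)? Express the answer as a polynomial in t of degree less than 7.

Multiply in Z/2Z[t]: (t^6 + t^4 + t^3 + t + 1)·(t^3 + t^2) = t^9 + t^8 + t^7 + t^5 + t^4 + t^2.
Reduce using t^7 ≡ t^3 + t^2 + t + 1 (mod t^7 + t^3 + t^2 + t + 1).
Reduced: t^4 + t^3 + 1.

t^4 + t^3 + 1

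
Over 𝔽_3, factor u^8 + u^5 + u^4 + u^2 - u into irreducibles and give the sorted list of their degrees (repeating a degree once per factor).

Write g(u) = u^8 + u^5 + u^4 + u^2 - u.
Roots in 𝔽_3: g(0) = 0 → root; g(1) = 0 → root; g(2) = 0 → root.
Linear factors from roots: (u), (u - 1), (u + 1).
Complete factorization: g(u) = (u)·(u + 1)·(u - 1)^3·(u^3 - u^2 + u + 1).
Factor degrees with multiplicity: 1 + 1 + 1 + 1 + 1 + 3 = 8.

1, 1, 1, 1, 1, 3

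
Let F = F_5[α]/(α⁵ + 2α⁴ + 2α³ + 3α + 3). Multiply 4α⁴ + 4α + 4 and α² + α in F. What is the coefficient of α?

Multiply in F_5[α]: (4α⁴ + 4α + 4)·(α² + α) = 4α⁶ + 4α⁵ + 4α³ + 3α² + 4α.
Reduce using α⁵ ≡ 3α⁴ + 3α³ + 2α + 2 (mod α⁵ + 2α⁴ + 2α³ + 3α + 3).
Reduced: 2α³ + α² + 4α + 2.

4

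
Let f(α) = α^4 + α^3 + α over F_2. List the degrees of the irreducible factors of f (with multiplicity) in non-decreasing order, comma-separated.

1, 3

Roots in F_2: f(0) = 0 → root; f(1) = 1.
Linear factors from roots: (α).
Complete factorization: f(α) = (α)·(α^3 + α^2 + 1).
Factor degrees with multiplicity: 1 + 3 = 4.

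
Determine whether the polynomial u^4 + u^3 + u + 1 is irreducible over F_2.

Write h(u) = u^4 + u^3 + u + 1.
Check for roots in F_2: h(0) = 1; h(1) = 0 → root.
h(1) = 0, so (u − 1) divides h(u); h is reducible.

No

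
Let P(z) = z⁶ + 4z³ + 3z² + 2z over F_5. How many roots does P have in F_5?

Evaluate at each of the 5 elements of F_5:
P(0) = 0 → root; P(1) = 0 → root; P(2) = 2; P(3) = 0 → root; P(4) = 3.
Roots: {0, 1, 3}.

3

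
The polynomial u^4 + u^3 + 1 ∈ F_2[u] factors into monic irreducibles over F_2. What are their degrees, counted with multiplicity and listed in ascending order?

Write h(u) = u^4 + u^3 + 1.
Roots in F_2: h(0) = 1; h(1) = 1.
Complete factorization: h(u) = (u^4 + u^3 + 1).
Factor degrees with multiplicity: 4 = 4.

4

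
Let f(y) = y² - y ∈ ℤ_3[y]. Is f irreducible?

No

Check for roots in ℤ_3: f(0) = 0 → root; f(1) = 0 → root; f(2) = 2.
f(0) = 0, so (y) divides f(y); f is reducible.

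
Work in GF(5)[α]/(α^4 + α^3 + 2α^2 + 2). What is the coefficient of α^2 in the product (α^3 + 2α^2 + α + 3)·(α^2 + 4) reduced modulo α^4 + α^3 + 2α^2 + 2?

Multiply in GF(5)[α]: (α^3 + 2α^2 + α + 3)·(α^2 + 4) = α^5 + 2α^4 + α^2 + 4α + 2.
Reduce using α^4 ≡ 4α^3 + 3α^2 + 3 (mod α^4 + α^3 + 2α^2 + 2).
Reduced: 2α^3 + 4α^2 + 2α.

4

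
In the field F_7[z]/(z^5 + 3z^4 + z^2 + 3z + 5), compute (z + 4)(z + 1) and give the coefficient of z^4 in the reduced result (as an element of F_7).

Multiply in F_7[z]: (z + 4)·(z + 1) = z^2 + 5z + 4.
Reduced: z^2 + 5z + 4.

0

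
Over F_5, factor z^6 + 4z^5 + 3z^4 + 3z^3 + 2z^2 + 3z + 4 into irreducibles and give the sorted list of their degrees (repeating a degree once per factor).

Write h(z) = z^6 + 4z^5 + 3z^4 + 3z^3 + 2z^2 + 3z + 4.
Roots in F_5: h(0) = 4; h(1) = 0 → root; h(2) = 2; h(3) = 1; h(4) = 0 → root.
Linear factors from roots: (z + 4), (z + 1).
Complete factorization: h(z) = (z + 4)·(z + 1)^2·(z^3 + 3z^2 + z + 1).
Factor degrees with multiplicity: 1 + 1 + 1 + 3 = 6.

1, 1, 1, 3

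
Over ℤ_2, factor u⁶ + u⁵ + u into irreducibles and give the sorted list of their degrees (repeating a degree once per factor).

Write f(u) = u⁶ + u⁵ + u.
Roots in ℤ_2: f(0) = 0 → root; f(1) = 1.
Linear factors from roots: (u).
Complete factorization: f(u) = (u)·(u² + u + 1)·(u³ + u + 1).
Factor degrees with multiplicity: 1 + 2 + 3 = 6.

1, 2, 3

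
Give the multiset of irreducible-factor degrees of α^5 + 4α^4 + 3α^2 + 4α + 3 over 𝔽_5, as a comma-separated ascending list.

Write f(α) = α^5 + 4α^4 + 3α^2 + 4α + 3.
Roots in 𝔽_5: f(0) = 3; f(1) = 0 → root; f(2) = 4; f(3) = 4; f(4) = 0 → root.
Linear factors from roots: (α + 4), (α + 1).
Complete factorization: f(α) = (α + 1)·(α + 4)·(α^3 + 4α^2 + α + 2).
Factor degrees with multiplicity: 1 + 1 + 3 = 5.

1, 1, 3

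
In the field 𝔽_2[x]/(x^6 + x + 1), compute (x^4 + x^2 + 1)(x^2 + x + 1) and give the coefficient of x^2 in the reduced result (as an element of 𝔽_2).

0

Multiply in 𝔽_2[x]: (x^4 + x^2 + 1)·(x^2 + x + 1) = x^6 + x^5 + x^3 + x + 1.
Reduce using x^6 ≡ x + 1 (mod x^6 + x + 1).
Reduced: x^5 + x^3.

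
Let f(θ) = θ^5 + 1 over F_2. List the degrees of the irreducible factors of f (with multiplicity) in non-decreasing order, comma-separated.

Roots in F_2: f(0) = 1; f(1) = 0 → root.
Linear factors from roots: (θ + 1).
Complete factorization: f(θ) = (θ + 1)·(θ^4 + θ^3 + θ^2 + θ + 1).
Factor degrees with multiplicity: 1 + 4 = 5.

1, 4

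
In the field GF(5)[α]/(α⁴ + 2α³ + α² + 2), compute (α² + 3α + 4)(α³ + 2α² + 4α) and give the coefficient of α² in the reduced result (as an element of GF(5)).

2

Multiply in GF(5)[α]: (α² + 3α + 4)·(α³ + 2α² + 4α) = α⁵ + 4α³ + α.
Reduce using α⁴ ≡ 3α³ + 4α² + 3 (mod α⁴ + 2α³ + α² + 2).
Reduced: 2α³ + 2α² + 4α + 4.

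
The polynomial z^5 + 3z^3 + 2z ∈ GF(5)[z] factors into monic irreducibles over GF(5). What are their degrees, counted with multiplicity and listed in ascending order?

1, 1, 1, 2

Write h(z) = z^5 + 3z^3 + 2z.
Roots in GF(5): h(0) = 0 → root; h(1) = 1; h(2) = 0 → root; h(3) = 0 → root; h(4) = 4.
Linear factors from roots: (z), (z + 3), (z + 2).
Complete factorization: h(z) = (z)·(z + 2)·(z + 3)·(z^2 + 2).
Factor degrees with multiplicity: 1 + 1 + 1 + 2 = 5.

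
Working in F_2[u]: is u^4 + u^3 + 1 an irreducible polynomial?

Yes

Write P(u) = u^4 + u^3 + 1.
Check for roots in F_2: P(0) = 1; P(1) = 1.
No roots, so no linear factors.
Monic irreducibles of degree 2 over GF(2): u^2 + u + 1.
None of them divide P (all give nonzero remainder).
No irreducible factor of degree ≤ 2 exists, so P is irreducible over GF(2).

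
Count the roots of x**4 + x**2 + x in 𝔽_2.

1

Write h(x) = x**4 + x**2 + x.
Evaluate at each of the 2 elements of 𝔽_2:
h(0) = 0 → root; h(1) = 1.
Roots: {0}.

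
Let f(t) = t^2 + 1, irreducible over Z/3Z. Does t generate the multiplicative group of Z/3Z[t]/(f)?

|GF(3^2)^×| = 3^2 − 1 = 8. Prime factorization: 8 = 2^3.
f is primitive ⇔ t has order 8 in GF(3)[t]/(f), i.e. t^(8/q) ≠ 1 for each prime q | 8.
t^(4) mod f = 1
Since t^(4) = 1, the order of t divides 4 < 8; not primitive.

No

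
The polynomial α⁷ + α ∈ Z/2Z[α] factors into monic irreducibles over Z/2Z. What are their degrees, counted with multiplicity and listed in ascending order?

1, 1, 1, 2, 2

Write f(α) = α⁷ + α.
Roots in Z/2Z: f(0) = 0 → root; f(1) = 0 → root.
Linear factors from roots: (α), (α + 1).
Complete factorization: f(α) = (α)·(α + 1)^2·(α² + α + 1)^2.
Factor degrees with multiplicity: 1 + 1 + 1 + 2 + 2 = 7.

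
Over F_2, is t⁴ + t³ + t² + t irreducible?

No

Write f(t) = t⁴ + t³ + t² + t.
Check for roots in F_2: f(0) = 0 → root; f(1) = 0 → root.
f(0) = 0, so (t) divides f(t); f is reducible.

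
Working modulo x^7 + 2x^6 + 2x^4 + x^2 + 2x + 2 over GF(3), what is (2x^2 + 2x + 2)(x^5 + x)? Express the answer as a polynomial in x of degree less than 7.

Multiply in GF(3)[x]: (2x^2 + 2x + 2)·(x^5 + x) = 2x^7 + 2x^6 + 2x^5 + 2x^3 + 2x^2 + 2x.
Reduce using x^7 ≡ x^6 + x^4 + 2x^2 + x + 1 (mod x^7 + 2x^6 + 2x^4 + x^2 + 2x + 2).
Reduced: x^6 + 2x^5 + 2x^4 + 2x^3 + x + 2.

x^6 + 2x^5 + 2x^4 + 2x^3 + x + 2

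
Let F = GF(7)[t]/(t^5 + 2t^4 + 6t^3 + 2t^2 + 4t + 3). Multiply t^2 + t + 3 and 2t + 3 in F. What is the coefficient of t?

Multiply in GF(7)[t]: (t^2 + t + 3)·(2t + 3) = 2t^3 + 5t^2 + 2t + 2.
Reduced: 2t^3 + 5t^2 + 2t + 2.

2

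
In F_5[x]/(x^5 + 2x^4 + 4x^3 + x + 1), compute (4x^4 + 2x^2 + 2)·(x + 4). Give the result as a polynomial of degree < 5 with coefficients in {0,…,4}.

Multiply in F_5[x]: (4x^4 + 2x^2 + 2)·(x + 4) = 4x^5 + x^4 + 2x^3 + 3x^2 + 2x + 3.
Reduce using x^5 ≡ 3x^4 + x^3 + 4x + 4 (mod x^5 + 2x^4 + 4x^3 + x + 1).
Reduced: 3x^4 + x^3 + 3x^2 + 3x + 4.

3x^4 + x^3 + 3x^2 + 3x + 4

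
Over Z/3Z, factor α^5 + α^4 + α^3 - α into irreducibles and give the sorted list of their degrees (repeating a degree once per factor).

Write h(α) = α^5 + α^4 + α^3 - α.
Roots in Z/3Z: h(0) = 0 → root; h(1) = 2; h(2) = 0 → root.
Linear factors from roots: (α), (α + 1).
Complete factorization: h(α) = (α)·(α + 1)^2·(α^2 - α - 1).
Factor degrees with multiplicity: 1 + 1 + 1 + 2 = 5.

1, 1, 1, 2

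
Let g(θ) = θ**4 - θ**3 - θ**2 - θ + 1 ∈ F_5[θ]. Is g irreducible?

Check for roots in F_5: g(0) = 1; g(1) = 4; g(2) = 3; g(3) = 3; g(4) = 3.
No roots, so no linear factors.
Degree-2 irreducible divisors: test the 10 monic irreducibles of degree 2 over GF(5).
None of them divide g (all give nonzero remainder).
No irreducible factor of degree ≤ 2 exists, so g is irreducible over GF(5).

Yes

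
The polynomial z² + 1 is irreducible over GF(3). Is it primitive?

Write f(z) = z² + 1.
|GF(3^2)^×| = 3^2 − 1 = 8. Prime factorization: 8 = 2^3.
f is primitive ⇔ z has order 8 in GF(3)[z]/(f), i.e. z^(8/q) ≠ 1 for each prime q | 8.
z^(4) mod f = 1
Since z^(4) = 1, the order of z divides 4 < 8; not primitive.

No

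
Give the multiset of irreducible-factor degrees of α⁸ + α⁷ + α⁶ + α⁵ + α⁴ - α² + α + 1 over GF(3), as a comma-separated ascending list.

1, 1, 1, 2, 3

Write g(α) = α⁸ + α⁷ + α⁶ + α⁵ + α⁴ - α² + α + 1.
Roots in GF(3): g(0) = 1; g(1) = 0 → root; g(2) = 0 → root.
Linear factors from roots: (α - 1), (α + 1).
Complete factorization: g(α) = (α - 1)·(α + 1)^2·(α² + α - 1)·(α³ - α² + α + 1).
Factor degrees with multiplicity: 1 + 1 + 1 + 2 + 3 = 8.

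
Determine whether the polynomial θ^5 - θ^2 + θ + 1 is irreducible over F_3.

Yes

Write f(θ) = θ^5 - θ^2 + θ + 1.
Check for roots in F_3: f(0) = 1; f(1) = 2; f(2) = 1.
No roots, so no linear factors.
Monic irreducibles of degree 2 over GF(3): θ^2 + 1, θ^2 + θ - 1, θ^2 - θ - 1.
None of them divide f (all give nonzero remainder).
No irreducible factor of degree ≤ 2 exists, so f is irreducible over GF(3).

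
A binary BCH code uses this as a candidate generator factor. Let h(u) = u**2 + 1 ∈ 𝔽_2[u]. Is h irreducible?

Check for roots in 𝔽_2: h(0) = 1; h(1) = 0 → root.
h(1) = 0, so (u − 1) divides h(u); h is reducible.

No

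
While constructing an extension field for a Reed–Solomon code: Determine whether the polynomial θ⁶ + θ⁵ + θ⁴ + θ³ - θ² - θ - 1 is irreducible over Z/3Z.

Write f(θ) = θ⁶ + θ⁵ + θ⁴ + θ³ - θ² - θ - 1.
Check for roots in Z/3Z: f(0) = 2; f(1) = 1; f(2) = 2.
No roots, so no linear factors.
Monic irreducibles of degree 2 over GF(3): θ² + 1, θ² + θ - 1, θ² - θ - 1.
None of them divide f (all give nonzero remainder).
Degree-3 irreducible divisors: test the 8 monic irreducibles of degree 3 over GF(3).
None of them divide f (all give nonzero remainder).
No irreducible factor of degree ≤ 3 exists, so f is irreducible over GF(3).

Yes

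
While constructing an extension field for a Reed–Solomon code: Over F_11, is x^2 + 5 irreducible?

Yes

Write h(x) = x^2 + 5.
Check each element of F_11 for a root: h(0)=5, h(1)=6, h(2)=9, h(3)=3, h(4)=10, h(5)=8, h(6)=8, h(7)=10, h(8)=3, h(9)=9, h(10)=6.
No roots. A degree-2 polynomial over a field with no linear factor is irreducible.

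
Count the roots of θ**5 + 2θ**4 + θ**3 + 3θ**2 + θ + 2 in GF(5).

1

Write P(θ) = θ**5 + 2θ**4 + θ**3 + 3θ**2 + θ + 2.
Evaluate at each of the 5 elements of GF(5):
P(0) = 2; P(1) = 0 → root; P(2) = 3; P(3) = 4; P(4) = 4.
Roots: {1}.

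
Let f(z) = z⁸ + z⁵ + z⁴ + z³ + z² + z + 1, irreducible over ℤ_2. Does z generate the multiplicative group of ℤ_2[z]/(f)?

|GF(2^8)^×| = 2^8 − 1 = 255. Prime factorization: 255 = 3·5·17.
f is primitive ⇔ z has order 255 in GF(2)[z]/(f), i.e. z^(255/q) ≠ 1 for each prime q | 255.
z^(85) mod f = 1
z^(51) mod f = z⁷ + z⁵ + z³ + z² + z + 1.
z^(15) mod f = z⁶ + z³ + z + 1.
Since z^(85) = 1, the order of z divides 85 < 255; not primitive.

No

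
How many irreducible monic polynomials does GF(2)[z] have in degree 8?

30

Gauss's count: N_{2}(8) = (1/8) Σ_{d|8} μ(8/d)·2^d.
Divisors of 8: 1, 2, 4, 8; μ(8/d) for each: 0, 0, -1, 1.
Σ = − 2^4 + 2^8 = 240.
N = 240/8 = 30.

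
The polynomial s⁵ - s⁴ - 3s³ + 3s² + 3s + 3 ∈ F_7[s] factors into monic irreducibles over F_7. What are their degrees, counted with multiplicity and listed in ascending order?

5

Write h(s) = s⁵ - s⁴ - 3s³ + 3s² + 3s + 3.
Complete factorization: h(s) = (s⁵ - s⁴ - 3s³ + 3s² + 3s + 3).
Factor degrees with multiplicity: 5 = 5.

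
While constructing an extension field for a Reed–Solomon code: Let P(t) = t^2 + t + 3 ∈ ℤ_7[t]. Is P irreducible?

Yes

Check for roots in ℤ_7: P(0) = 3; P(1) = 5; P(2) = 2; P(3) = 1; P(4) = 2; P(5) = 5; P(6) = 3.
No roots. A degree-2 polynomial over a field with no linear factor is irreducible.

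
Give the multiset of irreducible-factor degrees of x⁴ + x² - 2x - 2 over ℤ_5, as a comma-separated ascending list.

4

Write g(x) = x⁴ + x² - 2x - 2.
Roots in ℤ_5: g(0) = 3; g(1) = 3; g(2) = 4; g(3) = 2; g(4) = 2.
Complete factorization: g(x) = (x⁴ + x² - 2x - 2).
Factor degrees with multiplicity: 4 = 4.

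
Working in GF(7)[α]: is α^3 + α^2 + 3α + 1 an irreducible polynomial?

Write h(α) = α^3 + α^2 + 3α + 1.
Check for roots in GF(7): h(0) = 1; h(1) = 6; h(2) = 5; h(3) = 4; h(4) = 2; h(5) = 5; h(6) = 5.
No roots. A degree-3 polynomial over a field with no linear factor is irreducible.

Yes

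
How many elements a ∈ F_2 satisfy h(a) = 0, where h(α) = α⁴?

1

Evaluate at each of the 2 elements of F_2:
h(0) = 0 → root; h(1) = 1.
Roots: {0}.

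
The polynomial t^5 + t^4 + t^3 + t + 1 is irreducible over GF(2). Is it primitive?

Yes

Write f(t) = t^5 + t^4 + t^3 + t + 1.
|GF(2^5)^×| = 2^5 − 1 = 31. Prime factorization: 31 = 31.
f is primitive ⇔ t has order 31 in GF(2)[t]/(f), i.e. t^(31/q) ≠ 1 for each prime q | 31.
t^(1) mod f = t.
None equal 1, so t has full order 31; f is primitive.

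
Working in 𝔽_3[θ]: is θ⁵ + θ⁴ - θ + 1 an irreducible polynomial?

Write g(θ) = θ⁵ + θ⁴ - θ + 1.
Check for roots in 𝔽_3: g(0) = 1; g(1) = 2; g(2) = 2.
No roots, so no linear factors.
Monic irreducibles of degree 2 over GF(3): θ² + 1, θ² + θ - 1, θ² - θ - 1.
None of them divide g (all give nonzero remainder).
No irreducible factor of degree ≤ 2 exists, so g is irreducible over GF(3).

Yes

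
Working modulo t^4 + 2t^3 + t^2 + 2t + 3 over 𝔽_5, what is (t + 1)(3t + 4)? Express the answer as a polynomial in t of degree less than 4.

3t^2 + 2t + 4

Multiply in 𝔽_5[t]: (t + 1)·(3t + 4) = 3t^2 + 2t + 4.
Reduced: 3t^2 + 2t + 4.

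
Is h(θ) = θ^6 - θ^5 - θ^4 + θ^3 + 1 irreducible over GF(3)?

Check for roots in GF(3): h(0) = 1; h(1) = 1; h(2) = 1.
No roots, so no linear factors.
Monic irreducibles of degree 2 over GF(3): θ^2 + 1, θ^2 + θ - 1, θ^2 - θ - 1.
None of them divide h (all give nonzero remainder).
Degree-3 irreducible divisors: test the 8 monic irreducibles of degree 3 over GF(3).
None of them divide h (all give nonzero remainder).
No irreducible factor of degree ≤ 3 exists, so h is irreducible over GF(3).

Yes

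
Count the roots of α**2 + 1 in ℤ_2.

Write P(α) = α**2 + 1.
Evaluate at each of the 2 elements of ℤ_2:
P(0) = 1; P(1) = 0 → root.
Roots: {1}.

1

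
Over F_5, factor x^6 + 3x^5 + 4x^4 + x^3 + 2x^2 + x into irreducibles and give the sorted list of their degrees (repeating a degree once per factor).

1, 1, 1, 3

Write h(x) = x^6 + 3x^5 + 4x^4 + x^3 + 2x^2 + x.
Roots in F_5: h(0) = 0 → root; h(1) = 2; h(2) = 2; h(3) = 0 → root; h(4) = 2.
Linear factors from roots: (x), (x + 2).
Complete factorization: h(x) = (x)·(x + 2)^2·(x^3 + 4x^2 + 4x + 4).
Factor degrees with multiplicity: 1 + 1 + 1 + 3 = 6.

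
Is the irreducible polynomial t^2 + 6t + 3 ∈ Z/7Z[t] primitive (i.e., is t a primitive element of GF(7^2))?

Yes

Write f(t) = t^2 + 6t + 3.
|GF(7^2)^×| = 7^2 − 1 = 48. Prime factorization: 48 = 2^4·3.
f is primitive ⇔ t has order 48 in GF(7)[t]/(f), i.e. t^(48/q) ≠ 1 for each prime q | 48.
t^(24) mod f = 6.
t^(16) mod f = 2.
None equal 1, so t has full order 48; f is primitive.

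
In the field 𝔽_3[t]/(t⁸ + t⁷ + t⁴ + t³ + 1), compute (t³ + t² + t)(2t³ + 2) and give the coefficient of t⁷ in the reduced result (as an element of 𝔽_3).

0

Multiply in 𝔽_3[t]: (t³ + t² + t)·(2t³ + 2) = 2t⁶ + 2t⁵ + 2t⁴ + 2t³ + 2t² + 2t.
Reduced: 2t⁶ + 2t⁵ + 2t⁴ + 2t³ + 2t² + 2t.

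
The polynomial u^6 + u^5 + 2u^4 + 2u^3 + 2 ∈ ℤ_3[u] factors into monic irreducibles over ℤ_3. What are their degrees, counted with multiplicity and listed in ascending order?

Write f(u) = u^6 + u^5 + 2u^4 + 2u^3 + 2.
Roots in ℤ_3: f(0) = 2; f(1) = 2; f(2) = 2.
Complete factorization: f(u) = (u^6 + u^5 + 2u^4 + 2u^3 + 2).
Factor degrees with multiplicity: 6 = 6.

6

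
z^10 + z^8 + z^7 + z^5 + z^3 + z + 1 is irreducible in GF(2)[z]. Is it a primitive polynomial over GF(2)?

Write f(z) = z^10 + z^8 + z^7 + z^5 + z^3 + z + 1.
|GF(2^10)^×| = 2^10 − 1 = 1023. Prime factorization: 1023 = 3·11·31.
f is primitive ⇔ z has order 1023 in GF(2)[z]/(f), i.e. z^(1023/q) ≠ 1 for each prime q | 1023.
z^(341) mod f = 1
z^(93) mod f = z^8 + z^7 + z^6 + z^5 + z^4 + z^3 + z.
z^(33) mod f = z^8 + z^7 + z^6 + z^2.
Since z^(341) = 1, the order of z divides 341 < 1023; not primitive.

No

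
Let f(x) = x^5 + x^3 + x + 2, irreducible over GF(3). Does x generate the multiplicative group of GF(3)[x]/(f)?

|GF(3^5)^×| = 3^5 − 1 = 242. Prime factorization: 242 = 2·11^2.
f is primitive ⇔ x has order 242 in GF(3)[x]/(f), i.e. x^(242/q) ≠ 1 for each prime q | 242.
x^(121) mod f = 1
x^(22) mod f = x^4 + x^2 + 2.
Since x^(121) = 1, the order of x divides 121 < 242; not primitive.

No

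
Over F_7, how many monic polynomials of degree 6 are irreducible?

Gauss's count: N_{7}(6) = (1/6) Σ_{d|6} μ(6/d)·7^d.
Divisors of 6: 1, 2, 3, 6; μ(6/d) for each: 1, -1, -1, 1.
Σ = 7^1 − 7^2 − 7^3 + 7^6 = 117264.
N = 117264/6 = 19544.

19544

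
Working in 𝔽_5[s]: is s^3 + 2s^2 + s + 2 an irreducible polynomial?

No

Write P(s) = s^3 + 2s^2 + s + 2.
Check for roots in 𝔽_5: P(0) = 2; P(1) = 1; P(2) = 0 → root; P(3) = 0 → root; P(4) = 2.
P(2) = 0, so (s − 2) divides P(s); P is reducible.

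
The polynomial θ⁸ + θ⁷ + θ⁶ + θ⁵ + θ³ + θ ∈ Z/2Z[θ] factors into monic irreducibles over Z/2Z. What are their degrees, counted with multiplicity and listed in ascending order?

Write g(θ) = θ⁸ + θ⁷ + θ⁶ + θ⁵ + θ³ + θ.
Roots in Z/2Z: g(0) = 0 → root; g(1) = 0 → root.
Linear factors from roots: (θ), (θ + 1).
Complete factorization: g(θ) = (θ)·(θ + 1)^2·(θ² + θ + 1)·(θ³ + θ + 1).
Factor degrees with multiplicity: 1 + 1 + 1 + 2 + 3 = 8.

1, 1, 1, 2, 3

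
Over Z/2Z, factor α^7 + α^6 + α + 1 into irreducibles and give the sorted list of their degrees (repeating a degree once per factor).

1, 1, 1, 2, 2

Write h(α) = α^7 + α^6 + α + 1.
Roots in Z/2Z: h(0) = 1; h(1) = 0 → root.
Linear factors from roots: (α + 1).
Complete factorization: h(α) = (α + 1)^3·(α^2 + α + 1)^2.
Factor degrees with multiplicity: 1 + 1 + 1 + 2 + 2 = 7.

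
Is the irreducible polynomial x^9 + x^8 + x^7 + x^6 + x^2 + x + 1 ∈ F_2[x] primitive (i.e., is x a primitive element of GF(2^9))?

Yes

Write f(x) = x^9 + x^8 + x^7 + x^6 + x^2 + x + 1.
|GF(2^9)^×| = 2^9 − 1 = 511. Prime factorization: 511 = 7·73.
f is primitive ⇔ x has order 511 in GF(2)[x]/(f), i.e. x^(511/q) ≠ 1 for each prime q | 511.
x^(73) mod f = x^8 + x^6 + x^5 + x^4 + x + 1.
x^(7) mod f = x^7.
None equal 1, so x has full order 511; f is primitive.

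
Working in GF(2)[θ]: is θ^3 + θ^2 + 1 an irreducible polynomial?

Yes

Write P(θ) = θ^3 + θ^2 + 1.
Check for roots in GF(2): P(0) = 1; P(1) = 1.
No roots. A degree-3 polynomial over a field with no linear factor is irreducible.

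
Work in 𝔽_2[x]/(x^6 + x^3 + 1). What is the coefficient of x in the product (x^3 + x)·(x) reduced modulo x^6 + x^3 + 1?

0

Multiply in 𝔽_2[x]: (x^3 + x)·(x) = x^4 + x^2.
Reduced: x^4 + x^2.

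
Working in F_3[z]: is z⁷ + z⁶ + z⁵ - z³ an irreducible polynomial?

Write g(z) = z⁷ + z⁶ + z⁵ - z³.
Check for roots in F_3: g(0) = 0 → root; g(1) = 2; g(2) = 0 → root.
g(0) = 0, so (z) divides g(z); g is reducible.

No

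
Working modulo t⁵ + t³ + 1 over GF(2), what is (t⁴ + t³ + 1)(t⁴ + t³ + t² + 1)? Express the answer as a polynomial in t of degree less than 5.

Multiply in GF(2)[t]: (t⁴ + t³ + 1)·(t⁴ + t³ + t² + 1) = t⁸ + t⁵ + t² + 1.
Reduce using t⁵ ≡ t³ + 1 (mod t⁵ + t³ + 1).
Reduced: t⁴ + t² + t.

t^4 + t^2 + t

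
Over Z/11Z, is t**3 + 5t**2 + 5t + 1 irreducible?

Write f(t) = t**3 + 5t**2 + 5t + 1.
Check each element of Z/11Z for a root: f(0)=1, f(1)=1, f(2)=6, f(3)=0, f(4)=0, f(5)=1, f(6)=9, f(7)=8, f(8)=4, f(9)=3, f(10)=0.
f(3) = 0, so (t − 3) divides f(t); f is reducible.

No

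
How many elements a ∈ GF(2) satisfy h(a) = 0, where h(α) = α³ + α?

2

Evaluate at each of the 2 elements of GF(2):
h(0) = 0 → root; h(1) = 0 → root.
Roots: {0, 1}.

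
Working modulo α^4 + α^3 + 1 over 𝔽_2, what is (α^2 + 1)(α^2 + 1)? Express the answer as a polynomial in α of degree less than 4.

α^3

Multiply in 𝔽_2[α]: (α^2 + 1)·(α^2 + 1) = α^4 + 1.
Reduce using α^4 ≡ α^3 + 1 (mod α^4 + α^3 + 1).
Reduced: α^3.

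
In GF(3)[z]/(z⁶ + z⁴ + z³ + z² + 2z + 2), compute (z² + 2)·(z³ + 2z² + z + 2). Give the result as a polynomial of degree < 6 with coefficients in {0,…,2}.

z^5 + 2z^4 + 2z + 1

Multiply in GF(3)[z]: (z² + 2)·(z³ + 2z² + z + 2) = z⁵ + 2z⁴ + 2z + 1.
Reduced: z⁵ + 2z⁴ + 2z + 1.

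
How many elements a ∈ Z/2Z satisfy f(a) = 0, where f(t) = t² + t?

Evaluate at each of the 2 elements of Z/2Z:
f(0) = 0 → root; f(1) = 0 → root.
Roots: {0, 1}.

2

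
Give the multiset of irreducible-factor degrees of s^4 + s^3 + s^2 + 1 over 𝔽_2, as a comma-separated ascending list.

Write h(s) = s^4 + s^3 + s^2 + 1.
Roots in 𝔽_2: h(0) = 1; h(1) = 0 → root.
Linear factors from roots: (s + 1).
Complete factorization: h(s) = (s + 1)·(s^3 + s + 1).
Factor degrees with multiplicity: 1 + 3 = 4.

1, 3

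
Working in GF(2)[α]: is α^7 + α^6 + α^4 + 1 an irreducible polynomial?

Write g(α) = α^7 + α^6 + α^4 + 1.
Check for roots in GF(2): g(0) = 1; g(1) = 0 → root.
g(1) = 0, so (α − 1) divides g(α); g is reducible.

No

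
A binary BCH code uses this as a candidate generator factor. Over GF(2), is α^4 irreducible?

No

Write f(α) = α^4.
Check for roots in GF(2): f(0) = 0 → root; f(1) = 1.
f(0) = 0, so (α) divides f(α); f is reducible.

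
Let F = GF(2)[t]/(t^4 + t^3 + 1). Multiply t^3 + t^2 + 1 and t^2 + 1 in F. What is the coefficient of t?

Multiply in GF(2)[t]: (t^3 + t^2 + 1)·(t^2 + 1) = t^5 + t^4 + t^3 + 1.
Reduce using t^4 ≡ t^3 + 1 (mod t^4 + t^3 + 1).
Reduced: t^3 + t + 1.

1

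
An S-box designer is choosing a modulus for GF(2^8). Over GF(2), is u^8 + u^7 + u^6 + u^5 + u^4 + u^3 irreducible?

No

Write m(u) = u^8 + u^7 + u^6 + u^5 + u^4 + u^3.
Check for roots in GF(2): m(0) = 0 → root; m(1) = 0 → root.
m(0) = 0, so (u) divides m(u); m is reducible.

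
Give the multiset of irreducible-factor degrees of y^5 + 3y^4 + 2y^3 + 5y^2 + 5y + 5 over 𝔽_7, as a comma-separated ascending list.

1, 2, 2

Write h(y) = y^5 + 3y^4 + 2y^3 + 5y^2 + 5y + 5.
Linear factors from roots: (y + 6).
Complete factorization: h(y) = (y + 6)·(y^2 + 5y + 5)·(y^2 + 6y + 6).
Factor degrees with multiplicity: 1 + 2 + 2 = 5.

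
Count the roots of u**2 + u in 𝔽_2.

Write P(u) = u**2 + u.
Evaluate at each of the 2 elements of 𝔽_2:
P(0) = 0 → root; P(1) = 0 → root.
Roots: {0, 1}.

2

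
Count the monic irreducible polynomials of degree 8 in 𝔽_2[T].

x^(2^8) − x is the product of all monic irreducibles of degree dividing 8; Möbius inversion gives N = (1/8) Σ μ(8/d)·2^d.
Divisors of 8: 1, 2, 4, 8; μ(8/d) for each: 0, 0, -1, 1.
Σ = − 2^4 + 2^8 = 240.
N = 240/8 = 30.

30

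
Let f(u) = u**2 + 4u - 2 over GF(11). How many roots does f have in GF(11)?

0

Evaluate at each of the 11 elements of GF(11):
f(0) = 9; f(1) = 3; f(2) = 10; f(3) = 8; f(4) = 8; f(5) = 10; f(6) = 3; f(7) = 9; f(8) = 6; f(9) = 5; f(10) = 6.
No element is a root.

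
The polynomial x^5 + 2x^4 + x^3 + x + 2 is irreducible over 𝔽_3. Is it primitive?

Write f(x) = x^5 + 2x^4 + x^3 + x + 2.
|GF(3^5)^×| = 3^5 − 1 = 242. Prime factorization: 242 = 2·11^2.
f is primitive ⇔ x has order 242 in GF(3)[x]/(f), i.e. x^(242/q) ≠ 1 for each prime q | 242.
x^(121) mod f = 1
x^(22) mod f = x^4 + x^3 + x^2 + 1.
Since x^(121) = 1, the order of x divides 121 < 242; not primitive.

No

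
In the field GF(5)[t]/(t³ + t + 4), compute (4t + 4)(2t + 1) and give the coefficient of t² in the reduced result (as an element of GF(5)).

3

Multiply in GF(5)[t]: (4t + 4)·(2t + 1) = 3t² + 2t + 4.
Reduced: 3t² + 2t + 4.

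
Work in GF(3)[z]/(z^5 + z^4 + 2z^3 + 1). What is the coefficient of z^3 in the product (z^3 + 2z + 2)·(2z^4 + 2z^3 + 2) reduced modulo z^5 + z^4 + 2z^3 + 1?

Multiply in GF(3)[z]: (z^3 + 2z + 2)·(2z^4 + 2z^3 + 2) = 2z^7 + 2z^6 + z^5 + 2z^4 + z + 1.
Reduce using z^5 ≡ 2z^4 + z^3 + 2 (mod z^5 + z^4 + 2z^3 + 1).
Reduced: 2z^4 + z^2 + z + 1.

0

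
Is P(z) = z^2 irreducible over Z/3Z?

No

Check for roots in Z/3Z: P(0) = 0 → root; P(1) = 1; P(2) = 1.
P(0) = 0, so (z) divides P(z); P is reducible.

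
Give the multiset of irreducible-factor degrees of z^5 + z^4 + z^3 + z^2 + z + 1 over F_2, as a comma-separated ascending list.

1, 2, 2

Write h(z) = z^5 + z^4 + z^3 + z^2 + z + 1.
Roots in F_2: h(0) = 1; h(1) = 0 → root.
Linear factors from roots: (z + 1).
Complete factorization: h(z) = (z + 1)·(z^2 + z + 1)^2.
Factor degrees with multiplicity: 1 + 2 + 2 = 5.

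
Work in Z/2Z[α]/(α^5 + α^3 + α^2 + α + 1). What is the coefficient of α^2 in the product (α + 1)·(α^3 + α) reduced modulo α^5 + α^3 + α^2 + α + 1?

Multiply in Z/2Z[α]: (α + 1)·(α^3 + α) = α^4 + α^3 + α^2 + α.
Reduced: α^4 + α^3 + α^2 + α.

1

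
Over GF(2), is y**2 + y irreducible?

Write P(y) = y**2 + y.
Check for roots in GF(2): P(0) = 0 → root; P(1) = 0 → root.
P(0) = 0, so (y) divides P(y); P is reducible.

No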